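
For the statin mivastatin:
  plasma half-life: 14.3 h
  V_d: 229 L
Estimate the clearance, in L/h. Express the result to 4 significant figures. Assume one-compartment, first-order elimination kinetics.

k = ln2 / t½ = 0.693147 / 14.3 = 0.04847 h⁻¹
CL = k × Vd = 0.04847 × 229 = 11.10 L/h

11.10 L/h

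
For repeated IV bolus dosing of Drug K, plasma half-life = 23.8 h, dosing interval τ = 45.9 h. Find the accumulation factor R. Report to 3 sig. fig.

1.36

k = ln2 / t½ = 0.693147 / 23.8 = 0.02912 h⁻¹
e^(−kτ) = e^(−0.02912 × 45.9) = 0.2627
Accumulation ratio R = 1 / (1 − e^(−kτ)) = 1 / (1 − 0.2627) = 1.356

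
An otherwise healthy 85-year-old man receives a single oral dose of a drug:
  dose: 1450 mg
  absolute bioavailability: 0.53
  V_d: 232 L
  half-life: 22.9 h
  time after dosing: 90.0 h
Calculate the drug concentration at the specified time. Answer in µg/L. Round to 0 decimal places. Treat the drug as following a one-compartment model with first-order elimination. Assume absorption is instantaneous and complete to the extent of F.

Amount reaching circulation = F × Dose = 0.53 × 1450 = 768.5 mg
C₀ = F·Dose / Vd = 768.5 / 232 = 3.313 mg/L
k = ln2 / t½ = 0.693147 / 22.9 = 0.03027 h⁻¹
C = C₀ · e^(−k·t) = 3.313 × e^(−0.03027 × 90.0)
  = 3.313 × 0.06559 = 0.2173 mg/L
Convert: 0.2173 mg/L × 1000 = 217.3 µg/L

217 µg/L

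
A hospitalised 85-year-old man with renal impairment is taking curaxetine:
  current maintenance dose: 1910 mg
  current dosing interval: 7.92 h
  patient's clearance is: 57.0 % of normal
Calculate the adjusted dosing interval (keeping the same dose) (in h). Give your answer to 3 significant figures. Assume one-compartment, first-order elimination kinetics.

To keep the same average steady-state level, dosing rate must scale with clearance.
CL ratio = 57.0 / 100 = 0.5700
New interval (same dose) = 7.92 / 0.5700 = 13.89 h

13.9 h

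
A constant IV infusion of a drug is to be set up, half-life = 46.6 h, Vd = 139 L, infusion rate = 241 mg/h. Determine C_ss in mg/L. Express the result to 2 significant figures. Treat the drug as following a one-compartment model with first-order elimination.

120 mg/L

k = ln2 / t½ = 0.693147 / 46.6 = 0.01487 h⁻¹
CL = k × Vd = 0.01487 × 139 = 2.067 L/h
At steady state Css = R₀ / CL = 241 / 2.067 = 116.6 mg/L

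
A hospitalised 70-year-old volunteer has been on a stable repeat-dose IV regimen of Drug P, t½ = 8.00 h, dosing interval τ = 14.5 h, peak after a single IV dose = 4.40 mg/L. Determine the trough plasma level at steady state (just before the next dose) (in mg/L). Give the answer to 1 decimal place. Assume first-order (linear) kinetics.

1.8 mg/L

k = ln2 / t½ = 0.693147 / 8.00 = 0.08664 h⁻¹
e^(−kτ) = e^(−0.08664 × 14.5) = 0.2847
Accumulation ratio R = 1 / (1 − e^(−kτ)) = 1 / (1 − 0.2847) = 1.398
Steady-state trough = C₀ × R × e^(−kτ) = 4.40 × 1.398 × 0.2847 = 1.751 mg/L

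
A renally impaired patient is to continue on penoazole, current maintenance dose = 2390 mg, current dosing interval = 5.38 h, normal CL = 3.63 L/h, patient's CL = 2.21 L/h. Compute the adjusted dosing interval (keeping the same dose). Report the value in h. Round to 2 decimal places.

To keep the same average steady-state level, dosing rate must scale with clearance.
CL ratio = 2.21 / 3.63 = 0.6088
New interval (same dose) = 5.38 / 0.6088 = 8.837 h

8.84 h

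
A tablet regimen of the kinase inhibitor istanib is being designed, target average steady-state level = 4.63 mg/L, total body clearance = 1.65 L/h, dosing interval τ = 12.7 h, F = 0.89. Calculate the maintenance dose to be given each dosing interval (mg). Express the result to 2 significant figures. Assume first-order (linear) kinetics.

110 mg

At steady state, F × (Dose/τ) = Css × CL.
Dose = Css × CL × τ / F = 4.63 × 1.650 × 12.7 / 0.89 = 109.0 mg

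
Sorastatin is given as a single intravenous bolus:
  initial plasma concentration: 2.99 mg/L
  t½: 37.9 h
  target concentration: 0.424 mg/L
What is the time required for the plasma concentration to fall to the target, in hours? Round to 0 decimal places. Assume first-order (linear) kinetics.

107 h

k = ln2 / t½ = 0.693147 / 37.9 = 0.01829 h⁻¹
t = ln(C₀ / C) / k = ln(2.990 / 0.424) / 0.01829
  = ln(7.052) / 0.01829 = 1.953 / 0.01829 = 106.8 h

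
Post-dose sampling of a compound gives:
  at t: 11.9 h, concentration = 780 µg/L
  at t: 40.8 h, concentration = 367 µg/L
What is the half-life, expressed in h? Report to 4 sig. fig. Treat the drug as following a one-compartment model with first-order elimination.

k = ln(C₁/C₂) / (t₂ − t₁) = ln(780/367) / (40.8 − 11.9)
  = 0.7539 / 28.90 = 0.02609 h⁻¹
t½ = ln2 / k = 0.693147 / 0.02609 = 26.57 h

26.57 h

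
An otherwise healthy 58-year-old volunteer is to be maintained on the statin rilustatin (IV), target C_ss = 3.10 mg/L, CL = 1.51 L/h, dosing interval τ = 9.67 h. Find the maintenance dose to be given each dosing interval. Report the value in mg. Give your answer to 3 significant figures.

At steady state, Dose/τ = Css × CL.
Dose = Css × CL × τ = 3.10 × 1.510 × 9.67 = 45.27 mg

45.3 mg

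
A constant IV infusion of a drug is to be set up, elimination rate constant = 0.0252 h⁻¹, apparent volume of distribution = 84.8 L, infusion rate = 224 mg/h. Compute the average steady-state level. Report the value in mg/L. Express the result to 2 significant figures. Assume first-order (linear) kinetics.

CL = k × Vd = 0.02520 × 84.8 = 2.137 L/h
At steady state Css = R₀ / CL = 224 / 2.137 = 104.8 mg/L

100 mg/L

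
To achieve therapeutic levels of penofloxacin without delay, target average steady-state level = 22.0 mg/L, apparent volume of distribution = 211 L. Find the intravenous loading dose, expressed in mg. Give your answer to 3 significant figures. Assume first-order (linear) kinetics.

4640 mg

LD = Css × Vd = 22.0 × 211 = 4642 mg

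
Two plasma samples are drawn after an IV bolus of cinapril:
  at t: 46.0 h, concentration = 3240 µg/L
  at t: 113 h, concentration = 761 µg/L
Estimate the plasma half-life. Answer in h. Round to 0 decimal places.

k = ln(C₁/C₂) / (t₂ − t₁) = ln(3240/761) / (113 − 46.0)
  = 1.449 / 67.00 = 0.02163 h⁻¹
t½ = ln2 / k = 0.693147 / 0.02163 = 32.05 h

32 h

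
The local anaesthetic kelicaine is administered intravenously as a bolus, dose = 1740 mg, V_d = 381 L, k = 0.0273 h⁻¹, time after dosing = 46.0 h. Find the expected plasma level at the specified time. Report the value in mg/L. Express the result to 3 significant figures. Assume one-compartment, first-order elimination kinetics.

1.30 mg/L

C₀ = Dose / Vd = 1740 / 381 = 4.567 mg/L
C = C₀ · e^(−k·t) = 4.567 × e^(−0.02730 × 46.0)
  = 4.567 × 0.2848 = 1.301 mg/L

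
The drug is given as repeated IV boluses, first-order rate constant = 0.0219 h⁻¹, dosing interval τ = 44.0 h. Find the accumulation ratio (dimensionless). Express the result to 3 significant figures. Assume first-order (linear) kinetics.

1.62

e^(−kτ) = e^(−0.02190 × 44.0) = 0.3815
Accumulation ratio R = 1 / (1 − e^(−kτ)) = 1 / (1 − 0.3815) = 1.617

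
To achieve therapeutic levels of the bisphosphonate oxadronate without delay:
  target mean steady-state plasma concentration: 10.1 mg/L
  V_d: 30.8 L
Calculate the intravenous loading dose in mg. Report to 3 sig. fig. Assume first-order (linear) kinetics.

311 mg

LD = Css × Vd = 10.1 × 30.8 = 311.1 mg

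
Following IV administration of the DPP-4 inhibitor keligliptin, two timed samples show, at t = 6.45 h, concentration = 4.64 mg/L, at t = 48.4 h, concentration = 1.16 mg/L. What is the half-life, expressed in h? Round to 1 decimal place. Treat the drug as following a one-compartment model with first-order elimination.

21.0 h

k = ln(C₁/C₂) / (t₂ − t₁) = ln(4.64/1.16) / (48.4 − 6.45)
  = 1.386 / 41.95 = 0.03304 h⁻¹
t½ = ln2 / k = 0.693147 / 0.03304 = 20.98 h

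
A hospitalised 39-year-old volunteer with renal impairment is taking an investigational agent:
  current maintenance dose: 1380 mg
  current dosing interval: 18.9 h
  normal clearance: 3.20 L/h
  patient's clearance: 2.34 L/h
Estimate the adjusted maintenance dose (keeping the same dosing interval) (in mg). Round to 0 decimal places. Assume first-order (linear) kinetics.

1009 mg

To keep the same average steady-state level, dosing rate must scale with clearance.
CL ratio = 2.34 / 3.20 = 0.7313
New dose (same interval) = 1380 × 0.7313 = 1009 mg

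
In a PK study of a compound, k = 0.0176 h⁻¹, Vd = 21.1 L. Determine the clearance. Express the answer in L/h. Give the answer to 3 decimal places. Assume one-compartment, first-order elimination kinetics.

0.371 L/h

CL = k × Vd = 0.0176 × 21.1 = 0.3714 L/h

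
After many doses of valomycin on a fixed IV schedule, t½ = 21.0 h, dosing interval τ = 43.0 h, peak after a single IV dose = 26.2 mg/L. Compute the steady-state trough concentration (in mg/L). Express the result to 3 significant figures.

k = ln2 / t½ = 0.693147 / 21.0 = 0.03301 h⁻¹
e^(−kτ) = e^(−0.03301 × 43.0) = 0.2419
Accumulation ratio R = 1 / (1 − e^(−kτ)) = 1 / (1 − 0.2419) = 1.319
Steady-state trough = C₀ × R × e^(−kτ) = 26.2 × 1.319 × 0.2419 = 8.360 mg/L

8.36 mg/L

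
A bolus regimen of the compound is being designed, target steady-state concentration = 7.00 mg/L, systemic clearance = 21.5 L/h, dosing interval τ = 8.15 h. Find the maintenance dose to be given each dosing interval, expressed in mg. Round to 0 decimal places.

1227 mg

At steady state, Dose/τ = Css × CL.
Dose = Css × CL × τ = 7.00 × 21.50 × 8.15 = 1227 mg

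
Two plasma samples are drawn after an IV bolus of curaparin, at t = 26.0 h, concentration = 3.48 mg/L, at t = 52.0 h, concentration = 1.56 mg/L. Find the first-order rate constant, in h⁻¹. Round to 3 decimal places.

0.031 h⁻¹

k = ln(C₁/C₂) / (t₂ − t₁) = ln(3.48/1.56) / (52.0 − 26.0)
  = 0.8023 / 26.00 = 0.03086 h⁻¹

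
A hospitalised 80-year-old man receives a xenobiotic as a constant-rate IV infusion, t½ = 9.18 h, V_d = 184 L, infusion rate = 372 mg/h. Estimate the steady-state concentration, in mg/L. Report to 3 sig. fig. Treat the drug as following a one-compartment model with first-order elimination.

26.8 mg/L

k = ln2 / t½ = 0.693147 / 9.18 = 0.07551 h⁻¹
CL = k × Vd = 0.07551 × 184 = 13.89 L/h
At steady state Css = R₀ / CL = 372 / 13.89 = 26.78 mg/L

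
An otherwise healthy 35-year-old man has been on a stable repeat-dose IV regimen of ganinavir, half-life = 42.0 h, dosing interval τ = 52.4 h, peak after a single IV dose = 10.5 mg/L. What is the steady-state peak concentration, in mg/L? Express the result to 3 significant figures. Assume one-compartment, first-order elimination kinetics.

k = ln2 / t½ = 0.693147 / 42.0 = 0.01650 h⁻¹
e^(−kτ) = e^(−0.01650 × 52.4) = 0.4212
Accumulation ratio R = 1 / (1 − e^(−kτ)) = 1 / (1 − 0.4212) = 1.728
Steady-state peak = C₀ × R = 10.5 × 1.728 = 18.14 mg/L

18.1 mg/L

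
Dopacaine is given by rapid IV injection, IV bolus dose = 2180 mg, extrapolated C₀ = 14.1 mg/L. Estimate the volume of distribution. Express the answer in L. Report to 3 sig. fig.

Vd = Dose / C₀ = 2180 / 14.1 = 154.6 L

155 L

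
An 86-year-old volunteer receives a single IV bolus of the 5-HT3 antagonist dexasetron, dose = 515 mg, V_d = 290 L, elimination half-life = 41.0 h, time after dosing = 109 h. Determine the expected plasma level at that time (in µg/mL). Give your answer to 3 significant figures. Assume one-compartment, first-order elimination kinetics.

C₀ = Dose / Vd = 515.0 / 290 = 1.776 mg/L
k = ln2 / t½ = 0.693147 / 41.0 = 0.01691 h⁻¹
C = C₀ · e^(−k·t) = 1.776 × e^(−0.01691 × 109)
  = 1.776 × 0.1583 = 0.2811 mg/L
(0.2811 mg/L = 0.2811 µg/mL)

0.281 µg/mL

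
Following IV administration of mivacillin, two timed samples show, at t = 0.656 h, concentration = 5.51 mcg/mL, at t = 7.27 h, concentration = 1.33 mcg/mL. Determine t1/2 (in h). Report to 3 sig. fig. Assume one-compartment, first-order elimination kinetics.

3.23 h

k = ln(C₁/C₂) / (t₂ − t₁) = ln(5.51/1.33) / (7.27 − 0.656)
  = 1.421 / 6.614 = 0.2148 h⁻¹
t½ = ln2 / k = 0.693147 / 0.2148 = 3.227 h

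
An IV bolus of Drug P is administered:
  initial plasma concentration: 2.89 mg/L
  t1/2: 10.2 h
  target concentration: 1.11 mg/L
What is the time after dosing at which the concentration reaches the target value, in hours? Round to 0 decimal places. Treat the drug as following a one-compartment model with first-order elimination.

14 h

k = ln2 / t½ = 0.693147 / 10.2 = 0.06796 h⁻¹
t = ln(C₀ / C) / k = ln(2.890 / 1.11) / 0.06796
  = ln(2.604) / 0.06796 = 0.9570 / 0.06796 = 14.08 h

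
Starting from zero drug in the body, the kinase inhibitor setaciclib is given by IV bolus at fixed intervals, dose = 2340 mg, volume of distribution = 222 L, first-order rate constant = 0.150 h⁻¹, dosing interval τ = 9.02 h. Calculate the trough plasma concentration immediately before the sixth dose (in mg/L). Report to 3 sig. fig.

C₀ per dose = Dose / Vd = 2340 / 222 = 10.54 mg/L
Fraction remaining after one interval: r = e^(−kτ) = e^(−0.1500 × 9.02) = 0.2585
Before dose 6, 5 doses have been given (aged 1τ, 2τ, 3τ, 4τ, 5τ).
C_trough = C₀ × (r + r² + … + r^5) = C₀ × r(1−r^5)/(1−r)
        = 10.54 × 0.2585 × (1 − 0.001154) / (1 − 0.2585) = 3.670 mg/L

3.67 mg/L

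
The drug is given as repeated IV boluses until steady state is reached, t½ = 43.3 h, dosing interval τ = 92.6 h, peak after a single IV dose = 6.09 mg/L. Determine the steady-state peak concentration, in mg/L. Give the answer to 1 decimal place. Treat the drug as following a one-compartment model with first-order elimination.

k = ln2 / t½ = 0.693147 / 43.3 = 0.01601 h⁻¹
e^(−kτ) = e^(−0.01601 × 92.6) = 0.2271
Accumulation ratio R = 1 / (1 − e^(−kτ)) = 1 / (1 − 0.2271) = 1.294
Steady-state peak = C₀ × R = 6.09 × 1.294 = 7.880 mg/L

7.9 mg/L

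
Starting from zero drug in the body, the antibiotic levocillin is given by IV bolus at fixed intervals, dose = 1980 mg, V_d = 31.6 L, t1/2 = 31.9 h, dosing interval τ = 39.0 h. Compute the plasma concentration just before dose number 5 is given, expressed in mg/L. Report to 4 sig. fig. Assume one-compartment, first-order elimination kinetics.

C₀ per dose = Dose / Vd = 1980 / 31.6 = 62.66 mg/L
k = ln2 / t½ = 0.693147 / 31.9 = 0.02173 h⁻¹
Fraction remaining after one interval: r = e^(−kτ) = e^(−0.02173 × 39.0) = 0.4285
Before dose 5, 4 doses have been given (aged 1τ, 2τ, 3τ, 4τ).
C_trough = C₀ × (r + r² + … + r^4) = C₀ × r(1−r^4)/(1−r)
        = 62.66 × 0.4285 × (1 − 0.03371) / (1 − 0.4285) = 45.40 mg/L

45.40 mg/L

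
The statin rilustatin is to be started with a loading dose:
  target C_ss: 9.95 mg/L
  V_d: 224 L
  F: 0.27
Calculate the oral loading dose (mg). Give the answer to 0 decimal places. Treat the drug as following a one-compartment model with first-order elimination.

LD = Css × Vd / F = 9.95 × 224 / 0.27 = 8255 mg

8255 mg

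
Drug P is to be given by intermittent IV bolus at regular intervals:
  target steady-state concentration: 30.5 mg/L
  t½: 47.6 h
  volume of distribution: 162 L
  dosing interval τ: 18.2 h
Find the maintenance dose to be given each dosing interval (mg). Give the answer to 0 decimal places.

1309 mg

k = ln2 / t½ = 0.693147 / 47.6 = 0.01456 h⁻¹
CL = k × Vd = 0.01456 × 162 = 2.359 L/h
At steady state, Dose/τ = Css × CL.
Dose = Css × CL × τ = 30.5 × 2.359 × 18.2 = 1309 mg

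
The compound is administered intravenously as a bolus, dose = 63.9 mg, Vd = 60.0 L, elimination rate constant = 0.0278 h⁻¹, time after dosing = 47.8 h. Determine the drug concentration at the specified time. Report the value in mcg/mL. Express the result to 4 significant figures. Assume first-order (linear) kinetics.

0.2820 mcg/mL

C₀ = Dose / Vd = 63.90 / 60.0 = 1.065 mg/L
C = C₀ · e^(−k·t) = 1.065 × e^(−0.02780 × 47.8)
  = 1.065 × 0.2648 = 0.2820 mg/L
(0.2820 mg/L = 0.2820 mcg/mL)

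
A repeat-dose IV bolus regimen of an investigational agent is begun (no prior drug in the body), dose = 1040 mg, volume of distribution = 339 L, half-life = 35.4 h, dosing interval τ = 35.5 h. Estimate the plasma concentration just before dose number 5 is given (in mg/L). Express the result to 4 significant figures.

C₀ per dose = Dose / Vd = 1040 / 339 = 3.068 mg/L
k = ln2 / t½ = 0.693147 / 35.4 = 0.01958 h⁻¹
Fraction remaining after one interval: r = e^(−kτ) = e^(−0.01958 × 35.5) = 0.4990
Before dose 5, 4 doses have been given (aged 1τ, 2τ, 3τ, 4τ).
C_trough = C₀ × (r + r² + … + r^4) = C₀ × r(1−r^4)/(1−r)
        = 3.068 × 0.4990 × (1 − 0.06200) / (1 − 0.4990) = 2.866 mg/L

2.866 mg/L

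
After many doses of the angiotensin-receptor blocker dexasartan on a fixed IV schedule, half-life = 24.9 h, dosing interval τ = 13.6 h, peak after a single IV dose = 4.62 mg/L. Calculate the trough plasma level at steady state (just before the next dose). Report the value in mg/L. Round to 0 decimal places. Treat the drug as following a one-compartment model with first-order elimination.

k = ln2 / t½ = 0.693147 / 24.9 = 0.02784 h⁻¹
e^(−kτ) = e^(−0.02784 × 13.6) = 0.6848
Accumulation ratio R = 1 / (1 − e^(−kτ)) = 1 / (1 − 0.6848) = 3.173
Steady-state trough = C₀ × R × e^(−kτ) = 4.62 × 3.173 × 0.6848 = 10.04 mg/L

10 mg/L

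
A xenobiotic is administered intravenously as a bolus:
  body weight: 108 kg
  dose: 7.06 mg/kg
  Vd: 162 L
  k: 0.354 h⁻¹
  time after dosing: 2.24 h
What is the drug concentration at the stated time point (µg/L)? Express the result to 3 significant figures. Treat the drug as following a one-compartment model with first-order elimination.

2130 µg/L

Total dose = 7.06 × 108 = 762.5 mg
C₀ = Dose / Vd = 762.5 / 162 = 4.707 mg/L
C = C₀ · e^(−k·t) = 4.707 × e^(−0.3540 × 2.24)
  = 4.707 × 0.4525 = 2.130 mg/L
Convert: 2.130 mg/L × 1000 = 2130 µg/L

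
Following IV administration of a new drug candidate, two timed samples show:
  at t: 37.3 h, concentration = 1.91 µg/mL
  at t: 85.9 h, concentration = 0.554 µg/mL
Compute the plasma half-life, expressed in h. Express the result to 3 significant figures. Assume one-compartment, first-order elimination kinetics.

27.2 h

k = ln(C₁/C₂) / (t₂ − t₁) = ln(1.91/0.554) / (85.9 − 37.3)
  = 1.238 / 48.60 = 0.02547 h⁻¹
t½ = ln2 / k = 0.693147 / 0.02547 = 27.21 h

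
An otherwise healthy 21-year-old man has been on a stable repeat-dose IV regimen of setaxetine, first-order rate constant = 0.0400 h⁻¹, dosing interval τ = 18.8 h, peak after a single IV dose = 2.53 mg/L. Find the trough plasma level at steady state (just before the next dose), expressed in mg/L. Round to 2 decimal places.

e^(−kτ) = e^(−0.04000 × 18.8) = 0.4714
Accumulation ratio R = 1 / (1 − e^(−kτ)) = 1 / (1 − 0.4714) = 1.892
Steady-state trough = C₀ × R × e^(−kτ) = 2.53 × 1.892 × 0.4714 = 2.256 mg/L

2.26 mg/L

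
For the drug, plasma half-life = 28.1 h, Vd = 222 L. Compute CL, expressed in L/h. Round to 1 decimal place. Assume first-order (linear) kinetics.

k = ln2 / t½ = 0.693147 / 28.1 = 0.02467 h⁻¹
CL = k × Vd = 0.02467 × 222 = 5.477 L/h

5.5 L/h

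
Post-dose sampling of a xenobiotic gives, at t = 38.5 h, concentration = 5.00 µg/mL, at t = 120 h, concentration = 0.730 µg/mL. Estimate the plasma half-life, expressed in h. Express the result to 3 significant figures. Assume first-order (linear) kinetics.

k = ln(C₁/C₂) / (t₂ − t₁) = ln(5.00/0.730) / (120 − 38.5)
  = 1.924 / 81.50 = 0.02361 h⁻¹
t½ = ln2 / k = 0.693147 / 0.02361 = 29.36 h

29.4 h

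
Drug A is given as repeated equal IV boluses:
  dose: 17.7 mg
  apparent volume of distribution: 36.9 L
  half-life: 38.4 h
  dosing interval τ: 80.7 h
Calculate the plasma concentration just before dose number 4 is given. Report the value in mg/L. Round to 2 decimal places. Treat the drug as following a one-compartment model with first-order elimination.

0.14 mg/L

C₀ per dose = Dose / Vd = 17.7 / 36.9 = 0.4797 mg/L
k = ln2 / t½ = 0.693147 / 38.4 = 0.01805 h⁻¹
Fraction remaining after one interval: r = e^(−kτ) = e^(−0.01805 × 80.7) = 0.2330
Before dose 4, 3 doses have been given (aged 1τ, 2τ, 3τ).
C_trough = C₀ × (r + r² + … + r^3) = C₀ × r(1−r^3)/(1−r)
        = 0.4797 × 0.2330 × (1 − 0.01265) / (1 − 0.2330) = 0.1439 mg/L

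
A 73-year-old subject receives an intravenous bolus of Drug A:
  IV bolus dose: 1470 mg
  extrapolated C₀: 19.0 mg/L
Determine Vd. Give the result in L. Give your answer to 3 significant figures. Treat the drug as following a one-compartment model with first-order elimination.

Vd = Dose / C₀ = 1470 / 19.0 = 77.37 L

77.4 L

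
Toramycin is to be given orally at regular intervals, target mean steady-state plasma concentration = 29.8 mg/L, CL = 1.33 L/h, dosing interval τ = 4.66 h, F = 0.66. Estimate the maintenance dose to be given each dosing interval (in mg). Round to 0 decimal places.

At steady state, F × (Dose/τ) = Css × CL.
Dose = Css × CL × τ / F = 29.8 × 1.330 × 4.66 / 0.66 = 279.8 mg

280 mg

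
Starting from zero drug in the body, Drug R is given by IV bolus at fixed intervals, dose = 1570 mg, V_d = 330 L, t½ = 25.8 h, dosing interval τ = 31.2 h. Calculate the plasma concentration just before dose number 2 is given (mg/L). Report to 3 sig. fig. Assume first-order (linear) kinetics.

2.06 mg/L

C₀ per dose = Dose / Vd = 1570 / 330 = 4.758 mg/L
k = ln2 / t½ = 0.693147 / 25.8 = 0.02687 h⁻¹
Fraction remaining after one interval: r = e^(−kτ) = e^(−0.02687 × 31.2) = 0.4324
Before dose 2, 1 dose has been given (aged 1τ).
C_trough = C₀ × r = 4.758 × 0.4324 = 2.057 mg/L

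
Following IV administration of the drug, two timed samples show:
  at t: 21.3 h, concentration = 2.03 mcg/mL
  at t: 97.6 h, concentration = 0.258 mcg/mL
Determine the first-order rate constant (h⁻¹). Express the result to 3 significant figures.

0.0270 h⁻¹

k = ln(C₁/C₂) / (t₂ − t₁) = ln(2.03/0.258) / (97.6 − 21.3)
  = 2.063 / 76.30 = 0.02704 h⁻¹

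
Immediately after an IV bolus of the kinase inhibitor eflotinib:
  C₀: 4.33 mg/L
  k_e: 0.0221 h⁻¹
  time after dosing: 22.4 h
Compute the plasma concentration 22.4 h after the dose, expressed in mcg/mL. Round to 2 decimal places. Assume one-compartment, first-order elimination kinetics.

C = C₀ · e^(−k·t) = 4.330 × e^(−0.02210 × 22.4)
  = 4.330 × 0.6095 = 2.639 mg/L
(2.639 mg/L = 2.639 mcg/mL)

2.64 mcg/mL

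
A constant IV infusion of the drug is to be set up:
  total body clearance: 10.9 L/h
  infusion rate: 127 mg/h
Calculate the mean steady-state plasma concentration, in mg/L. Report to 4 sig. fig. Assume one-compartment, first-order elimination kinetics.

11.65 mg/L

At steady state Css = R₀ / CL = 127 / 10.90 = 11.65 mg/L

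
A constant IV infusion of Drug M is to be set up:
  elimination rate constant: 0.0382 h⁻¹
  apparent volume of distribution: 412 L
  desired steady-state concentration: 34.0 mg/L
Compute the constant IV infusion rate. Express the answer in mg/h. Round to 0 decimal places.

CL = k × Vd = 0.03820 × 412 = 15.74 L/h
At steady state, infusion rate R₀ = Css × CL = 34.0 × 15.74 = 535.2 mg/h

535 mg/h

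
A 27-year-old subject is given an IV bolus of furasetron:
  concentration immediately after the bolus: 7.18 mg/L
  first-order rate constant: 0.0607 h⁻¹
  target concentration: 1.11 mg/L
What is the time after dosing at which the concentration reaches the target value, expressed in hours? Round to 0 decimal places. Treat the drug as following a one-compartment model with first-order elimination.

31 h

t = ln(C₀ / C) / k = ln(7.180 / 1.11) / 0.06070
  = ln(6.468) / 0.06070 = 1.867 / 0.06070 = 30.76 h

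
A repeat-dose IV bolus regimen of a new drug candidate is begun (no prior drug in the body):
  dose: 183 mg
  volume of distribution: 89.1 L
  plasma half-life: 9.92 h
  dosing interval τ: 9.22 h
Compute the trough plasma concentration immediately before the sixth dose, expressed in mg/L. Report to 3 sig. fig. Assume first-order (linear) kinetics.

2.18 mg/L

C₀ per dose = Dose / Vd = 183 / 89.1 = 2.054 mg/L
k = ln2 / t½ = 0.693147 / 9.92 = 0.06987 h⁻¹
Fraction remaining after one interval: r = e^(−kτ) = e^(−0.06987 × 9.22) = 0.5251
Before dose 6, 5 doses have been given (aged 1τ, 2τ, 3τ, 4τ, 5τ).
C_trough = C₀ × (r + r² + … + r^5) = C₀ × r(1−r^5)/(1−r)
        = 2.054 × 0.5251 × (1 − 0.03992) / (1 − 0.5251) = 2.180 mg/L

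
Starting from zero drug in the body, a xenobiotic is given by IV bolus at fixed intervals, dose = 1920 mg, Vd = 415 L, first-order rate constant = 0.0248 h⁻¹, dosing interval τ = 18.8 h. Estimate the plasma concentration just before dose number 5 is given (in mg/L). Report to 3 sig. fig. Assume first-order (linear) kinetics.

C₀ per dose = Dose / Vd = 1920 / 415 = 4.627 mg/L
Fraction remaining after one interval: r = e^(−kτ) = e^(−0.02480 × 18.8) = 0.6274
Before dose 5, 4 doses have been given (aged 1τ, 2τ, 3τ, 4τ).
C_trough = C₀ × (r + r² + … + r^4) = C₀ × r(1−r^4)/(1−r)
        = 4.627 × 0.6274 × (1 − 0.1549) / (1 − 0.6274) = 6.584 mg/L

6.58 mg/L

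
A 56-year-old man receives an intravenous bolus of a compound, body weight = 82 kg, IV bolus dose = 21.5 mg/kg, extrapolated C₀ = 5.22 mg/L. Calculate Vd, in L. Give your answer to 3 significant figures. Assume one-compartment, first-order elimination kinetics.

Dose = 21.5 × 82 = 1763 mg
Vd = Dose / C₀ = 1763 / 5.22 = 337.7 L

338 L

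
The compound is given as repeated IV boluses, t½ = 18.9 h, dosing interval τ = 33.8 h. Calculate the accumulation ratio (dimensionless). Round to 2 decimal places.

k = ln2 / t½ = 0.693147 / 18.9 = 0.03667 h⁻¹
e^(−kτ) = e^(−0.03667 × 33.8) = 0.2895
Accumulation ratio R = 1 / (1 − e^(−kτ)) = 1 / (1 − 0.2895) = 1.407

1.41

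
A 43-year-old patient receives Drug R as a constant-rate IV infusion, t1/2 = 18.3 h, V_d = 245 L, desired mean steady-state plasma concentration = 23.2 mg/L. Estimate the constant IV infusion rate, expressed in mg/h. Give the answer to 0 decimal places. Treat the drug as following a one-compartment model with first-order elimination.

k = ln2 / t½ = 0.693147 / 18.3 = 0.03788 h⁻¹
CL = k × Vd = 0.03788 × 245 = 9.281 L/h
At steady state, infusion rate R₀ = Css × CL = 23.2 × 9.281 = 215.3 mg/h

215 mg/h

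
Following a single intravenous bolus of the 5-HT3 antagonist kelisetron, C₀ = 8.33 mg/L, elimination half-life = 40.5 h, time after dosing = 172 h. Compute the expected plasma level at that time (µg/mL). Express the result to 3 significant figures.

0.439 µg/mL

k = ln2 / t½ = 0.693147 / 40.5 = 0.01711 h⁻¹
C = C₀ · e^(−k·t) = 8.330 × e^(−0.01711 × 172)
  = 8.330 × 0.05271 = 0.4391 mg/L
(0.4391 mg/L = 0.4391 µg/mL)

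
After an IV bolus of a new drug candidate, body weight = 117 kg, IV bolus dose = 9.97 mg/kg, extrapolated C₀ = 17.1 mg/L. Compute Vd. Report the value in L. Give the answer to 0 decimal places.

Dose = 9.97 × 117 = 1166 mg
Vd = Dose / C₀ = 1166 / 17.1 = 68.19 L

68 L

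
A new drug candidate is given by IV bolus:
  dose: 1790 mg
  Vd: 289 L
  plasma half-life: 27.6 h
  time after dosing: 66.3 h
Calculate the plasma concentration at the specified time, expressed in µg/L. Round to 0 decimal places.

1172 µg/L

C₀ = Dose / Vd = 1790 / 289 = 6.194 mg/L
k = ln2 / t½ = 0.693147 / 27.6 = 0.02511 h⁻¹
C = C₀ · e^(−k·t) = 6.194 × e^(−0.02511 × 66.3)
  = 6.194 × 0.1892 = 1.172 mg/L
Convert: 1.172 mg/L × 1000 = 1172 µg/L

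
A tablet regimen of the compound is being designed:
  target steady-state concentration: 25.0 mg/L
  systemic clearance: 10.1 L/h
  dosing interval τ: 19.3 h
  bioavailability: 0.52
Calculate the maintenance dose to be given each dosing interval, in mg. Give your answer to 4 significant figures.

At steady state, F × (Dose/τ) = Css × CL.
Dose = Css × CL × τ / F = 25.0 × 10.10 × 19.3 / 0.52 = 9372 mg

9372 mg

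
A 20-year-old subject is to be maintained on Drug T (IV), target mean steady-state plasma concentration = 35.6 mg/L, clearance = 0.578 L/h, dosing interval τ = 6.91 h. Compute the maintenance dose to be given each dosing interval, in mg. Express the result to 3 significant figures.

At steady state, Dose/τ = Css × CL.
Dose = Css × CL × τ = 35.6 × 0.5780 × 6.91 = 142.2 mg

142 mg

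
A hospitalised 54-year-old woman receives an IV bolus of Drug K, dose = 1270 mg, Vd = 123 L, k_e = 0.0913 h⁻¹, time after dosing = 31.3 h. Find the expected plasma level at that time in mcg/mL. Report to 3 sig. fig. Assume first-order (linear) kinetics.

C₀ = Dose / Vd = 1270 / 123 = 10.33 mg/L
C = C₀ · e^(−k·t) = 10.33 × e^(−0.09130 × 31.3)
  = 10.33 × 0.05740 = 0.5929 mg/L
(0.5929 mg/L = 0.5929 mcg/mL)

0.593 mcg/mL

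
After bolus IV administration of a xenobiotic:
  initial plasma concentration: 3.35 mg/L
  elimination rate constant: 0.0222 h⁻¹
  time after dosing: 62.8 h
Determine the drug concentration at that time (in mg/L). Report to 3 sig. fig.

0.831 mg/L

C = C₀ · e^(−k·t) = 3.350 × e^(−0.02220 × 62.8)
  = 3.350 × 0.2480 = 0.8308 mg/L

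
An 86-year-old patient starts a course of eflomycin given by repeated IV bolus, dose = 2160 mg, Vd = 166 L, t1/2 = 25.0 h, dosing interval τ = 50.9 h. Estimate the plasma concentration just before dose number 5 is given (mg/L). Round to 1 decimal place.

4.2 mg/L

C₀ per dose = Dose / Vd = 2160 / 166 = 13.01 mg/L
k = ln2 / t½ = 0.693147 / 25.0 = 0.02773 h⁻¹
Fraction remaining after one interval: r = e^(−kτ) = e^(−0.02773 × 50.9) = 0.2438
Before dose 5, 4 doses have been given (aged 1τ, 2τ, 3τ, 4τ).
C_trough = C₀ × (r + r² + … + r^4) = C₀ × r(1−r^4)/(1−r)
        = 13.01 × 0.2438 × (1 − 0.003533) / (1 − 0.2438) = 4.180 mg/L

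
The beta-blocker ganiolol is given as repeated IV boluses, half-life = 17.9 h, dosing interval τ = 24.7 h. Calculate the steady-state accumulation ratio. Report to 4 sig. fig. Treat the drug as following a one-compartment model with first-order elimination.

1.624

k = ln2 / t½ = 0.693147 / 17.9 = 0.03872 h⁻¹
e^(−kτ) = e^(−0.03872 × 24.7) = 0.3843
Accumulation ratio R = 1 / (1 − e^(−kτ)) = 1 / (1 − 0.3843) = 1.624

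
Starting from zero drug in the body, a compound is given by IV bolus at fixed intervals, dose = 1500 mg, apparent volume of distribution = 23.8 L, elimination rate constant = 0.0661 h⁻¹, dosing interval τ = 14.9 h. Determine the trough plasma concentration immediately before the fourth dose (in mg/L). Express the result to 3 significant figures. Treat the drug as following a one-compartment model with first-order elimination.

35.6 mg/L

C₀ per dose = Dose / Vd = 1500 / 23.8 = 63.03 mg/L
Fraction remaining after one interval: r = e^(−kτ) = e^(−0.06610 × 14.9) = 0.3735
Before dose 4, 3 doses have been given (aged 1τ, 2τ, 3τ).
C_trough = C₀ × (r + r² + … + r^3) = C₀ × r(1−r^3)/(1−r)
        = 63.03 × 0.3735 × (1 − 0.05210) / (1 − 0.3735) = 35.62 mg/L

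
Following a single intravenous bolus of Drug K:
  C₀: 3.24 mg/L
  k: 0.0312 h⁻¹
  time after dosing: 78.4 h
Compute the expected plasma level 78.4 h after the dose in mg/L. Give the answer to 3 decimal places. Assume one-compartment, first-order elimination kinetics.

0.281 mg/L

C = C₀ · e^(−k·t) = 3.240 × e^(−0.03120 × 78.4)
  = 3.240 × 0.08663 = 0.2807 mg/L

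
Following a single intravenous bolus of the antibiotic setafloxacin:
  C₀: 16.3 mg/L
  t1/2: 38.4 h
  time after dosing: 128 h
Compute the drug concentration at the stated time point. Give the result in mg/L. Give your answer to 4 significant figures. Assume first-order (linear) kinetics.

1.617 mg/L

k = ln2 / t½ = 0.693147 / 38.4 = 0.01805 h⁻¹
C = C₀ · e^(−k·t) = 16.30 × e^(−0.01805 × 128)
  = 16.30 × 0.09922 = 1.617 mg/L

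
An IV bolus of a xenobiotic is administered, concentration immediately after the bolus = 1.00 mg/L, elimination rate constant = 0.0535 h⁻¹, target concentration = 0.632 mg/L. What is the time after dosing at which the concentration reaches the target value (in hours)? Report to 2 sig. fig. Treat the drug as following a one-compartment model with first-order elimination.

8.6 h

t = ln(C₀ / C) / k = ln(1.000 / 0.632) / 0.05350
  = ln(1.582) / 0.05350 = 0.4587 / 0.05350 = 8.574 h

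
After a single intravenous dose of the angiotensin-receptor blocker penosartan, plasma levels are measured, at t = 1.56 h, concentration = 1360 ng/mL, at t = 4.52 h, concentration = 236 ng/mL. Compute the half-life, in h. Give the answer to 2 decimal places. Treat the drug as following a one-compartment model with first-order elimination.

k = ln(C₁/C₂) / (t₂ − t₁) = ln(1360/236) / (4.52 − 1.56)
  = 1.751 / 2.960 = 0.5916 h⁻¹
t½ = ln2 / k = 0.693147 / 0.5916 = 1.172 h

1.17 h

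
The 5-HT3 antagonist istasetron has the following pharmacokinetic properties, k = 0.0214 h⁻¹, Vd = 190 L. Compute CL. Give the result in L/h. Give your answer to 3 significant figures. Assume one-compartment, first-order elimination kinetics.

4.07 L/h

CL = k × Vd = 0.0214 × 190 = 4.066 L/h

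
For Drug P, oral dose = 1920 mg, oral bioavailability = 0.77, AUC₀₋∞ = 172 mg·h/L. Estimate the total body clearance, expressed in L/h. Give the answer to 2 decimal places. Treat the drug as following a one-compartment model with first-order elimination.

CL = F·Dose / AUC = 0.77 × 1920 / 172 = 8.595 L/h

8.60 L/h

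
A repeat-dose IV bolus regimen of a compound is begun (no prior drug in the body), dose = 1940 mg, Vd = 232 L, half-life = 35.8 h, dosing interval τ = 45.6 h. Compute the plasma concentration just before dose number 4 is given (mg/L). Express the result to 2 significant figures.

5.5 mg/L

C₀ per dose = Dose / Vd = 1940 / 232 = 8.362 mg/L
k = ln2 / t½ = 0.693147 / 35.8 = 0.01936 h⁻¹
Fraction remaining after one interval: r = e^(−kτ) = e^(−0.01936 × 45.6) = 0.4136
Before dose 4, 3 doses have been given (aged 1τ, 2τ, 3τ).
C_trough = C₀ × (r + r² + … + r^3) = C₀ × r(1−r^3)/(1−r)
        = 8.362 × 0.4136 × (1 − 0.07075) / (1 − 0.4136) = 5.481 mg/L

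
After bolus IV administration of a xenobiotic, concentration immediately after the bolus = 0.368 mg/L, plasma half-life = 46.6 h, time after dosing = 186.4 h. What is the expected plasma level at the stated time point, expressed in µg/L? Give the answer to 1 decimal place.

k = ln2 / t½ = 0.693147 / 46.6 = 0.01487 h⁻¹
t / t½ = 186.4 / 46.6 = 4 half-lives
C = C₀ × (1/2)^4 = 0.3680 × 0.06250 = 0.02300 mg/L
Convert: 0.02300 mg/L × 1000 = 23.00 µg/L

23.0 µg/L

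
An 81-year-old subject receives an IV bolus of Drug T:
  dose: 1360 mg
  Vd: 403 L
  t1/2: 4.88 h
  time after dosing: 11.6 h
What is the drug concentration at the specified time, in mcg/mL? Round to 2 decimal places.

0.65 mcg/mL

C₀ = Dose / Vd = 1360 / 403 = 3.375 mg/L
k = ln2 / t½ = 0.693147 / 4.88 = 0.1420 h⁻¹
C = C₀ · e^(−k·t) = 3.375 × e^(−0.1420 × 11.6)
  = 3.375 × 0.1926 = 0.6500 mg/L
(0.6500 mg/L = 0.6500 mcg/mL)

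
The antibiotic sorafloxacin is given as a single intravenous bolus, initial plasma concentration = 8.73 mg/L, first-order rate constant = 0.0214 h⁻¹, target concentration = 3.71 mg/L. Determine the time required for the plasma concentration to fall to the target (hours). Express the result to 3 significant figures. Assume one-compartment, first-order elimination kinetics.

40.0 h

t = ln(C₀ / C) / k = ln(8.730 / 3.71) / 0.02140
  = ln(2.353) / 0.02140 = 0.8557 / 0.02140 = 39.99 h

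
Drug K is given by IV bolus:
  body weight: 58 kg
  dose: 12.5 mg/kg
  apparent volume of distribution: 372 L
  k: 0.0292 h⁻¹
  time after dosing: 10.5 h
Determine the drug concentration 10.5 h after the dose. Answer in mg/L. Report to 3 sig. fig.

Total dose = 12.5 × 58 = 725.0 mg
C₀ = Dose / Vd = 725.0 / 372 = 1.949 mg/L
C = C₀ · e^(−k·t) = 1.949 × e^(−0.02920 × 10.5)
  = 1.949 × 0.7359 = 1.434 mg/L

1.43 mg/L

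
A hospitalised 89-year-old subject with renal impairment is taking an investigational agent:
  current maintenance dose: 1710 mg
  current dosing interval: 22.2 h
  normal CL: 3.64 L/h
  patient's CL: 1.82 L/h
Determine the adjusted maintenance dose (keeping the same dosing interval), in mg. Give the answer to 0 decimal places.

To keep the same average steady-state level, dosing rate must scale with clearance.
CL ratio = 1.82 / 3.64 = 0.5000
New dose (same interval) = 1710 × 0.5000 = 855.0 mg

855 mg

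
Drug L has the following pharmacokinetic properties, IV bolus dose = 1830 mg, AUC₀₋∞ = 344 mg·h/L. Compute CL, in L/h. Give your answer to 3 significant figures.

CL = Dose / AUC = 1830 / 344 = 5.320 L/h

5.32 L/h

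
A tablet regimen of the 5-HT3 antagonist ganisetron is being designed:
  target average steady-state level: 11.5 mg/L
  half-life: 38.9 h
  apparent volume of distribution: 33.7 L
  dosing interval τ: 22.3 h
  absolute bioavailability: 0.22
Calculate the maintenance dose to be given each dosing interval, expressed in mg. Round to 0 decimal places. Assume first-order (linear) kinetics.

700 mg

k = ln2 / t½ = 0.693147 / 38.9 = 0.01782 h⁻¹
CL = k × Vd = 0.01782 × 33.7 = 0.6005 L/h
At steady state, F × (Dose/τ) = Css × CL.
Dose = Css × CL × τ / F = 11.5 × 0.6005 × 22.3 / 0.22 = 700.0 mg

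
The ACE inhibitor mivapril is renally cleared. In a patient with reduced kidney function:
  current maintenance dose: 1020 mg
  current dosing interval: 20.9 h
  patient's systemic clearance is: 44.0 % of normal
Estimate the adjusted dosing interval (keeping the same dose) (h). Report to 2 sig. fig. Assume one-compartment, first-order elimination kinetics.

To keep the same average steady-state level, dosing rate must scale with clearance.
CL ratio = 44.0 / 100 = 0.4400
New interval (same dose) = 20.9 / 0.4400 = 47.50 h

48 h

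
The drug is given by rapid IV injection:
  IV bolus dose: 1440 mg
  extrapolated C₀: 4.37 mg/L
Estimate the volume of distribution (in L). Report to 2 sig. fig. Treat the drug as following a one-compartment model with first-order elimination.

330 L

Vd = Dose / C₀ = 1440 / 4.37 = 329.5 L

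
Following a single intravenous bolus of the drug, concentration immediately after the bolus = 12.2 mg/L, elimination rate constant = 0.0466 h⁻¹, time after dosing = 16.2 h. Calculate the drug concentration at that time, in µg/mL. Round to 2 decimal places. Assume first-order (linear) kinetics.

C = C₀ · e^(−k·t) = 12.20 × e^(−0.04660 × 16.2)
  = 12.20 × 0.4700 = 5.734 mg/L
(5.734 mg/L = 5.734 µg/mL)

5.73 µg/mL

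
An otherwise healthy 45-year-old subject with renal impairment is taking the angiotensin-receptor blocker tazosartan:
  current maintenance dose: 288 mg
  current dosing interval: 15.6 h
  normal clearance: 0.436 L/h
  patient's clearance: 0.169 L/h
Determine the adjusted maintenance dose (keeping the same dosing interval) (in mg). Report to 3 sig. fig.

112 mg

To keep the same average steady-state level, dosing rate must scale with clearance.
CL ratio = 0.169 / 0.436 = 0.3876
New dose (same interval) = 288 × 0.3876 = 111.6 mg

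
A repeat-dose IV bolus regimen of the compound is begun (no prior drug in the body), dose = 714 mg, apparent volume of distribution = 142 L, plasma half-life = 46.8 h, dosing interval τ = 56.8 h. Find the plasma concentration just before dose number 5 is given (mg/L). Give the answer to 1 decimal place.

C₀ per dose = Dose / Vd = 714 / 142 = 5.028 mg/L
k = ln2 / t½ = 0.693147 / 46.8 = 0.01481 h⁻¹
Fraction remaining after one interval: r = e^(−kτ) = e^(−0.01481 × 56.8) = 0.4312
Before dose 5, 4 doses have been given (aged 1τ, 2τ, 3τ, 4τ).
C_trough = C₀ × (r + r² + … + r^4) = C₀ × r(1−r^4)/(1−r)
        = 5.028 × 0.4312 × (1 − 0.03457) / (1 − 0.4312) = 3.680 mg/L

3.7 mg/L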